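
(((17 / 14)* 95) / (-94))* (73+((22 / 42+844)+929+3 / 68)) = -250505405/110544 = -2266.11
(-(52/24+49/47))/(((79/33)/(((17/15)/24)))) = -33847/534672 = -0.06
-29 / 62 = -0.47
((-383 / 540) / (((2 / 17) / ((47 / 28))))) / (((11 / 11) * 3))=-306017/90720 = -3.37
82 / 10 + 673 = 3406/5 = 681.20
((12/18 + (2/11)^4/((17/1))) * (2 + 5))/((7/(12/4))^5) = 40325202/597601697 = 0.07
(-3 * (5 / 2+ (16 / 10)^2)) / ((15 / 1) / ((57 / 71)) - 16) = -4807/850 = -5.66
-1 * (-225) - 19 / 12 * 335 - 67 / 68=-31253/102 = -306.40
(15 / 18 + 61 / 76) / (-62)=-373/14136 = -0.03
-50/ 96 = -0.52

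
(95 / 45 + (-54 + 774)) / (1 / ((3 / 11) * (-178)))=-1156822/33 = -35055.21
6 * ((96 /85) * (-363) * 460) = -19236096/17 = -1131535.06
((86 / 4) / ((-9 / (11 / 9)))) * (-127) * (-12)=-120142/27 = -4449.70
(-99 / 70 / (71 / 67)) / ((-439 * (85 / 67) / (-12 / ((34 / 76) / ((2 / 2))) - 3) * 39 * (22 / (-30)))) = 1575639/630548870 = 0.00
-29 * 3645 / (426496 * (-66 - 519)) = 2349/5544448 = 0.00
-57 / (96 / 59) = -1121/32 = -35.03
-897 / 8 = -112.12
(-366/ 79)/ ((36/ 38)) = -1159/237 = -4.89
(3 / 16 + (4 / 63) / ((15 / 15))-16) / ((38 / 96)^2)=-254000/2527 = -100.51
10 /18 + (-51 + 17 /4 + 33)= -475/36 = -13.19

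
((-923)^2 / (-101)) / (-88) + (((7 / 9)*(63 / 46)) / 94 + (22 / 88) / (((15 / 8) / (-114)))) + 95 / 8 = 555686104/6004955 = 92.54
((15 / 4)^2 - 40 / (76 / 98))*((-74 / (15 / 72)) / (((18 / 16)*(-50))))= -337588/1425 = -236.90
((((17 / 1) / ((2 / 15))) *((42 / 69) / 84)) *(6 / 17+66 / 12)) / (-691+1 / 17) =-16915/2161264 = -0.01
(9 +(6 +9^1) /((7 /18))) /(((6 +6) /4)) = 111/7 = 15.86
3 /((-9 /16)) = -5.33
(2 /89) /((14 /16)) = 16/623 = 0.03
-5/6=-0.83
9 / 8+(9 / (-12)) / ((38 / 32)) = 75/152 = 0.49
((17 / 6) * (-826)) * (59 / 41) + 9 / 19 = -7869434/2337 = -3367.32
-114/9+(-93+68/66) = -1151/11 = -104.64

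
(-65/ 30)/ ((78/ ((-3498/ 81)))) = 1.20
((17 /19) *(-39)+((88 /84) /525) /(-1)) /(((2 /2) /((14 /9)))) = -14619986/269325 = -54.28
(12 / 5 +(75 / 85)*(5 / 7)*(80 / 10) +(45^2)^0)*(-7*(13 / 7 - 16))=497277/595 = 835.76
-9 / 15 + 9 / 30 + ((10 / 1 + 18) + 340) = 367.70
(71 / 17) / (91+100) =71/3247 = 0.02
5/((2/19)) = 95/2 = 47.50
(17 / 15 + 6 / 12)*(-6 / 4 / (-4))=49/80 = 0.61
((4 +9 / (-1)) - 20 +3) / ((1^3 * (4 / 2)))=-11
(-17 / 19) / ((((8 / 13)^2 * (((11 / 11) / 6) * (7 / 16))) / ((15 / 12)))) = -43095/1064 = -40.50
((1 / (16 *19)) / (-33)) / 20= -1/200640 = 0.00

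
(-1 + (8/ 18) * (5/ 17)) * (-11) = 1463/153 = 9.56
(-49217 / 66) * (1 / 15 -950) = 701293033/990 = 708376.80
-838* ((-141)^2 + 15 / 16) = -133288509/8 = -16661063.62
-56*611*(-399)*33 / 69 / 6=25029004/23 = 1088217.57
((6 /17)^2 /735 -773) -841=-114279258/70805 = -1614.00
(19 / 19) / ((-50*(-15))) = 1/750 = 0.00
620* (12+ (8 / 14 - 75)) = -270940/7 = -38705.71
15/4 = 3.75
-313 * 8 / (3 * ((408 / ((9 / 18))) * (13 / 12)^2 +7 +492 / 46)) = -14398/16825 = -0.86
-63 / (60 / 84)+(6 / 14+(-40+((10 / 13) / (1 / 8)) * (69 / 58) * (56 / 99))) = -53832952/435435 = -123.63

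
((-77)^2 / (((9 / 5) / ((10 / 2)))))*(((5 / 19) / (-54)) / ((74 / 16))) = -2964500/170829 = -17.35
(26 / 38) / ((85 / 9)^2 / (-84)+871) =88452/112462121 = 0.00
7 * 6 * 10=420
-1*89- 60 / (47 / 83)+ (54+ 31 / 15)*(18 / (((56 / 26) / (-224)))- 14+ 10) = -74290097/705 = -105376.02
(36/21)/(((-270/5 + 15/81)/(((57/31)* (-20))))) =369360/315301 = 1.17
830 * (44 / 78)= 18260/39 = 468.21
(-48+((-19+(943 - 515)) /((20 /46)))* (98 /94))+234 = 1166.73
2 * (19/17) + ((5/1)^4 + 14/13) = 138857/221 = 628.31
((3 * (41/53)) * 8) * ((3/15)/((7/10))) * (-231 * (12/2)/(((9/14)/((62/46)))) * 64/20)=-300647424/6095 = -49326.89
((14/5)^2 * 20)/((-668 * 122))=-98/50935 = 0.00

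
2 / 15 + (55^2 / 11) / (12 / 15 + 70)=7111/1770 = 4.02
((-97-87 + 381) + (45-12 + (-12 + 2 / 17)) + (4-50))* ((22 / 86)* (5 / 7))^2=1264450/220031 = 5.75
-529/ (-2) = 529/2 = 264.50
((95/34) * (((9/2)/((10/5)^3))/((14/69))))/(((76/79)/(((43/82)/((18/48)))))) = 3515895/312256 = 11.26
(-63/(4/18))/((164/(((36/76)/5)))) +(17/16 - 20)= -1190391/62320 = -19.10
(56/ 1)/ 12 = 14/3 = 4.67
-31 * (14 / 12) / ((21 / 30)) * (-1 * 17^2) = 44795/3 = 14931.67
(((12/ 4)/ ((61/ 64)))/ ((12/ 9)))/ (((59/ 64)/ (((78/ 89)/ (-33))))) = -0.07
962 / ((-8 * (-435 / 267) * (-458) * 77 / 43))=-1840787/20454280 = -0.09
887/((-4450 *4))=-887/17800 = -0.05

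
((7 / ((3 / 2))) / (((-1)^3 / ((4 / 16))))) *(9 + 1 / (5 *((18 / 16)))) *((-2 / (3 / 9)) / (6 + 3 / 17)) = 7021/675 = 10.40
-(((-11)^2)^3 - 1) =-1771560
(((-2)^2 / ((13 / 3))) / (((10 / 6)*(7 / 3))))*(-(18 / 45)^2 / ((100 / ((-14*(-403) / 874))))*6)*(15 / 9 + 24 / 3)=-194184/1365625 = -0.14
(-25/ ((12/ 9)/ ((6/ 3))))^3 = -421875/8 = -52734.38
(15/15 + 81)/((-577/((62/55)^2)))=-0.18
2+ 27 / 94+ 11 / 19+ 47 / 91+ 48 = 8351019/162526 = 51.38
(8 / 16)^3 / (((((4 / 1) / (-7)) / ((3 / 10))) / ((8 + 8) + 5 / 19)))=-1.07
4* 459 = 1836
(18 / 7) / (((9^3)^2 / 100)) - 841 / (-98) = 49663009/5786802 = 8.58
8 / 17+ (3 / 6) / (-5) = 63/170 = 0.37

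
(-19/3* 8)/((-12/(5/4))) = 95/18 = 5.28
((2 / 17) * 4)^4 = 0.05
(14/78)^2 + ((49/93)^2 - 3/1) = -3932185/1461681 = -2.69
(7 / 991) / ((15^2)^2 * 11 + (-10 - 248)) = 7/551607447 = 0.00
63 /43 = 1.47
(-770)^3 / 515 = -91306600/103 = -886471.84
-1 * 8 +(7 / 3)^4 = 1753/81 = 21.64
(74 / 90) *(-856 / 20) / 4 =-3959/450 = -8.80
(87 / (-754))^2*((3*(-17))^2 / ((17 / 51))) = 70227/676 = 103.89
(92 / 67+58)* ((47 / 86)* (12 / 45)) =8.65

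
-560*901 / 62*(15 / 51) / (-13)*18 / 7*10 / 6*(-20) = -6360000/403 = -15781.64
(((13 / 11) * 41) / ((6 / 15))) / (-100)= -533/440 = -1.21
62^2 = 3844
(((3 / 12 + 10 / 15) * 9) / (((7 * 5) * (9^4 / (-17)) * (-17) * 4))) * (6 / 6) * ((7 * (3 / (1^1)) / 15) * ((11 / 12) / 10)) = 121/104976000 = 0.00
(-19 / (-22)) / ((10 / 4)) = 19/55 = 0.35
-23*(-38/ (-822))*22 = -9614/411 = -23.39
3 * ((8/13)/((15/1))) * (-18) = -144/65 = -2.22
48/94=0.51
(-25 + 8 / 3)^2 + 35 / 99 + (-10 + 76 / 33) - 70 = 41722/99 = 421.43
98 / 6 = 49/3 = 16.33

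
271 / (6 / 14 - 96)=-1897/669 = -2.84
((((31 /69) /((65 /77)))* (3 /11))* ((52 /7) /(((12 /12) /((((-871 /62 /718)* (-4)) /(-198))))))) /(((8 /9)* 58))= -871/105359320 = 0.00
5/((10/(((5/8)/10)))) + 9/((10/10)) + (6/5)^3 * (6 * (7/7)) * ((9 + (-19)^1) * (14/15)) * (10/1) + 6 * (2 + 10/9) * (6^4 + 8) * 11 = 266796.02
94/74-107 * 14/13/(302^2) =27835109/21934562 = 1.27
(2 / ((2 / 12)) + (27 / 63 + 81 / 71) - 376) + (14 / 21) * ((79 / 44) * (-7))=-12163289/32802 = -370.81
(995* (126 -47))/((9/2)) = 157210/9 = 17467.78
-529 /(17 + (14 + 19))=-529/50 = -10.58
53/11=4.82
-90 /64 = -45/32 = -1.41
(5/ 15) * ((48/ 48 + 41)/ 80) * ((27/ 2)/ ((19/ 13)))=2457/1520 = 1.62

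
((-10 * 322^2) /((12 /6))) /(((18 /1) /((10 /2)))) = -144005.56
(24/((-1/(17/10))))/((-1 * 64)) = 51/80 = 0.64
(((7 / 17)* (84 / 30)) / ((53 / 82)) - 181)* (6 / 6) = -179.22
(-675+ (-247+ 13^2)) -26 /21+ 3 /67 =-1061150/1407 = -754.19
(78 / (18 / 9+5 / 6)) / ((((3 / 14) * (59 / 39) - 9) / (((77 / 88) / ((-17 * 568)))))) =74529/259196008 = 0.00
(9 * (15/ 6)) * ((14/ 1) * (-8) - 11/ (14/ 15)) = -77985/28 = -2785.18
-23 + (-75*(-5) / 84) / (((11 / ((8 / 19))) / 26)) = -27149/1463 = -18.56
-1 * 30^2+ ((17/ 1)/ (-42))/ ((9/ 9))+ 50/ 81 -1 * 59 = -1087265/1134 = -958.79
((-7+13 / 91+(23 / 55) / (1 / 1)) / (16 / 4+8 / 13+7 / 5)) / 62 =-32227/1866634 = -0.02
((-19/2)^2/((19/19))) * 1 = 361/4 = 90.25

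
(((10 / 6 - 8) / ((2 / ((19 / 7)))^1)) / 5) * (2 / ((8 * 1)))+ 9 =7199/840 = 8.57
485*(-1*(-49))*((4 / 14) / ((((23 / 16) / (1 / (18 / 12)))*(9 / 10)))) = 2172800/621 = 3498.87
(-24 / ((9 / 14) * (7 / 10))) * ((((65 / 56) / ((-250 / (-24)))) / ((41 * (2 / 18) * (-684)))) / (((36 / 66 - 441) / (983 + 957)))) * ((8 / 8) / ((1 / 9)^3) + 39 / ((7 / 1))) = -380398304/61646165 = -6.17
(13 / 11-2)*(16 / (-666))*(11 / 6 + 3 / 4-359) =-8554/1221 = -7.01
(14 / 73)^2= 196/5329 = 0.04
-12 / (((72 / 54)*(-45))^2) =-1/300 = 0.00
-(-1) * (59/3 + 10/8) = 251/12 = 20.92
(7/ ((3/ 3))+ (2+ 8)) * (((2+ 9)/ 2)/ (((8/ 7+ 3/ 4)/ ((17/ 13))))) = 44506/689 = 64.60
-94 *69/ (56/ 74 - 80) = 119991/1466 = 81.85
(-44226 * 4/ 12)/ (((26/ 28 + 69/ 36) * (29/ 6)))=-7429968/6931 = -1071.99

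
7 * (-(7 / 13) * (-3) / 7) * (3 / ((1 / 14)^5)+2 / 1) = 33882954/13 = 2606381.08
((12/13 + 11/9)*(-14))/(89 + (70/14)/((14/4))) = -24598/74061 = -0.33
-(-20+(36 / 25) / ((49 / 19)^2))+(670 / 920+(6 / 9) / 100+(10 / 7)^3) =15529063/662676 = 23.43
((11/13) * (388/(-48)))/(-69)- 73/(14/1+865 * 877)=89851189/907308324 = 0.10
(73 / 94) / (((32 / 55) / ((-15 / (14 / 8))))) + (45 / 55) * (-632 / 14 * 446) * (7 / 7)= -954517323/57904 = -16484.48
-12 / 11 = -1.09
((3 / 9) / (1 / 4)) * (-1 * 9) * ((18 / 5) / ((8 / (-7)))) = 189/5 = 37.80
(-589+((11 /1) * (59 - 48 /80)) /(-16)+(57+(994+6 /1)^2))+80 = 19990157/20 = 999507.85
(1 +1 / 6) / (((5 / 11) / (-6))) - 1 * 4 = -97/5 = -19.40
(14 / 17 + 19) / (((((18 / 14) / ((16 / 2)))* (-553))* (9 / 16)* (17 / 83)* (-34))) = 1790144/31438287 = 0.06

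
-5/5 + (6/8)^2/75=-397/400 = -0.99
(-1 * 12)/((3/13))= -52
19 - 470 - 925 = -1376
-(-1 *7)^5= 16807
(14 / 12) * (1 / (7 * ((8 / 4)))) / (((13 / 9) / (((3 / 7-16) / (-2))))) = 327/728 = 0.45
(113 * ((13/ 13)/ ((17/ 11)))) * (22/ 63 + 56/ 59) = 5998718/63189 = 94.93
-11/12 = -0.92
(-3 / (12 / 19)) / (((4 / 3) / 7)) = -399/16 = -24.94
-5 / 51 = -0.10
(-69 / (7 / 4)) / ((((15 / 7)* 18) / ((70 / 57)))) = -644/513 = -1.26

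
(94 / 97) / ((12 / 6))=47/97 = 0.48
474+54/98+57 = 26046/49 = 531.55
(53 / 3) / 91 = 53/273 = 0.19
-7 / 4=-1.75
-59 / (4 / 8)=-118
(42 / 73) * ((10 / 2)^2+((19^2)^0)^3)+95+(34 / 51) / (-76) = 915005/8322 = 109.95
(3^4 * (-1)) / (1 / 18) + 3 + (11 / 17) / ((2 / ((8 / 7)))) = -173101/119 = -1454.63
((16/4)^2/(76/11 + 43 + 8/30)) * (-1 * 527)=-81840/487 = -168.05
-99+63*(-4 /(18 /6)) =-183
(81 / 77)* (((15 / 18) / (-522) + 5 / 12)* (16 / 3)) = 5200/2233 = 2.33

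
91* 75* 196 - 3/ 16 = 21403197/16 = 1337699.81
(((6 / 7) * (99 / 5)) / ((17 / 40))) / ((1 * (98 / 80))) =190080/5831 = 32.60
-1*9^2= -81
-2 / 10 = -1/5 = -0.20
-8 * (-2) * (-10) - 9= -169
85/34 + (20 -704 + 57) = -624.50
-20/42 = -10/21 = -0.48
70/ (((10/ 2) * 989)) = 14/989 = 0.01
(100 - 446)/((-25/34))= 11764/25 = 470.56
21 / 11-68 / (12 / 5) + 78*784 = 2017144/33 = 61125.58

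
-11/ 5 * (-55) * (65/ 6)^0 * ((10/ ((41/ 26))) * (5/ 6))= 78650/123 = 639.43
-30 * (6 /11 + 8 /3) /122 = -530/671 = -0.79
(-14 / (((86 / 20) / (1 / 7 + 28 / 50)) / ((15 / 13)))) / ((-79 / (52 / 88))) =738/37367 = 0.02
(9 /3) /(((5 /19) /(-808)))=-9211.20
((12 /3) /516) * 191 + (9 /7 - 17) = -14.23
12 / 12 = 1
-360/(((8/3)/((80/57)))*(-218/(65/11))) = 117000/22781 = 5.14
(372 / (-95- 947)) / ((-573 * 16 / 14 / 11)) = 2387/398044 = 0.01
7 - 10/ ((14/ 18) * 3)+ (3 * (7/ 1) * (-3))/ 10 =-251/70 = -3.59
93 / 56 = 1.66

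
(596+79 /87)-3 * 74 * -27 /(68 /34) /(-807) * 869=-61557958/23403 = -2630.34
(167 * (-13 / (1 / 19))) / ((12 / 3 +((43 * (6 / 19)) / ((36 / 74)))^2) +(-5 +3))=-134018001/2537779 = -52.81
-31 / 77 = -0.40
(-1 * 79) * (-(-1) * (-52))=4108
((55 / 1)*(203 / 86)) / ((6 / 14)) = 78155/258 = 302.93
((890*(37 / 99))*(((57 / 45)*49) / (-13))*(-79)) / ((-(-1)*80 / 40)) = 242196857/3861 = 62729.05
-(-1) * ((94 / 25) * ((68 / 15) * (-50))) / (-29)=12784/435 = 29.39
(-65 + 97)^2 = 1024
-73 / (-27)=73/27 = 2.70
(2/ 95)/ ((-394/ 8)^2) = 32/3686855 = 0.00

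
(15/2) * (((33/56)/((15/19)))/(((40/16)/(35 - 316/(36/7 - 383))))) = 8490207/105800 = 80.25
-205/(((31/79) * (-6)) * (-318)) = -16195/59148 = -0.27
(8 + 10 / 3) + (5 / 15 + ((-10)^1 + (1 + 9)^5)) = 300005/3 = 100001.67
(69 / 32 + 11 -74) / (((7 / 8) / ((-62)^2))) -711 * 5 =-270850.29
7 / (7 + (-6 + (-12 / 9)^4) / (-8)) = 2268/2383 = 0.95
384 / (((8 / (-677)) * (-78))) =416.62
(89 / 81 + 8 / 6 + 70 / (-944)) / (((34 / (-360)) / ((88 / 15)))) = -3966556/27081 = -146.47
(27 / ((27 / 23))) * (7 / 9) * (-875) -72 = -141523/9 = -15724.78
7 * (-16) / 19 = -112/19 = -5.89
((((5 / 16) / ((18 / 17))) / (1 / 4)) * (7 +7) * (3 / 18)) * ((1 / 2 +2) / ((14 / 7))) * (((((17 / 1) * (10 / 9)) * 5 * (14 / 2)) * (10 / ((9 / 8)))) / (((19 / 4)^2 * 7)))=101150000/789507 = 128.12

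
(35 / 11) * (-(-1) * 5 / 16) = 175/176 = 0.99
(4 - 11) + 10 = 3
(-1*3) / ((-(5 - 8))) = -1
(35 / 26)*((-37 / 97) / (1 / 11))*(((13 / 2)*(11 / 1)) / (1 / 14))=-1096865/194 = -5653.94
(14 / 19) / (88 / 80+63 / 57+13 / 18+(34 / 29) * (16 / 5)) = 18270/165611 = 0.11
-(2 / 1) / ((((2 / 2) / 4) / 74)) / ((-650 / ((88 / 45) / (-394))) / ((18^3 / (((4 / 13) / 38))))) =-80175744/24625 = -3255.87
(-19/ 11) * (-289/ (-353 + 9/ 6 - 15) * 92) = -125.31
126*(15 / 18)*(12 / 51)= 420/17 = 24.71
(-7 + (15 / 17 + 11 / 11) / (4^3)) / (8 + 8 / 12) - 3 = -3363/884 = -3.80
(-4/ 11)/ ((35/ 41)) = -0.43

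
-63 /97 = -0.65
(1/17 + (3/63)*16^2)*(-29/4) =-126817/1428 = -88.81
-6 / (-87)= 2/29 = 0.07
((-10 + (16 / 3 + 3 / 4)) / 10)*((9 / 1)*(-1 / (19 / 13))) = 1833/760 = 2.41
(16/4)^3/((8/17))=136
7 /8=0.88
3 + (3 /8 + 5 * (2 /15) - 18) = -335/24 = -13.96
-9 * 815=-7335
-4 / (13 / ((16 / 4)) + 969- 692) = -16/1121 = -0.01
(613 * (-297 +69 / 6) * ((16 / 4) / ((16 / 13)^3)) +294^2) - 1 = -591981651/2048 = -289053.54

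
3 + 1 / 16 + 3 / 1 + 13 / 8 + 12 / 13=1791/208 = 8.61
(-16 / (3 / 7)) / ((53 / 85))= -9520/159 = -59.87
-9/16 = -0.56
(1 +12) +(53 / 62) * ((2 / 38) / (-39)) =597193/45942 = 13.00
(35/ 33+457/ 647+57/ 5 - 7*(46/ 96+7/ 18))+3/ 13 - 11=-245055487/66615120 = -3.68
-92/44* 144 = -301.09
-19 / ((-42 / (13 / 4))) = 1.47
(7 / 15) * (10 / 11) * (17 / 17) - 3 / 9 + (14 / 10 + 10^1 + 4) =852/55 = 15.49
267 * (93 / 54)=2759/6 = 459.83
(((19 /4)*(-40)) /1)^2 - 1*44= 36056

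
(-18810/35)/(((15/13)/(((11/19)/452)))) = -4719/7910 = -0.60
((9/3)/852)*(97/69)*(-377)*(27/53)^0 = -36569/19596 = -1.87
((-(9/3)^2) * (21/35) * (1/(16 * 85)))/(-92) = 27/625600 = 0.00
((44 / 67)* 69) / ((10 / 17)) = 77.03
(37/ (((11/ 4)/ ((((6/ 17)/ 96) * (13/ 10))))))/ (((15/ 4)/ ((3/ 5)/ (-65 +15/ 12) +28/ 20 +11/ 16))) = 6797011/190740000 = 0.04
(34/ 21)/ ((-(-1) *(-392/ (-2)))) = 17/2058 = 0.01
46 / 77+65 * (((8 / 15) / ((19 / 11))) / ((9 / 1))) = 111686/39501 = 2.83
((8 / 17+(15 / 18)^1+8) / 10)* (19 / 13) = 1387/1020 = 1.36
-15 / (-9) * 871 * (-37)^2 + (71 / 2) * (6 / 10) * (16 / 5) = 149054987/75 = 1987399.83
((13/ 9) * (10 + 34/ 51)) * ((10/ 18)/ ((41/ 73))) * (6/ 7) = 303680/23247 = 13.06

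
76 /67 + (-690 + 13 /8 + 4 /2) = -367289/536 = -685.24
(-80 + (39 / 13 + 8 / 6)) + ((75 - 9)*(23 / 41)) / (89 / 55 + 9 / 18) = -1667591/28659 = -58.19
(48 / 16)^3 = 27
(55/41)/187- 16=-11147/697 = -15.99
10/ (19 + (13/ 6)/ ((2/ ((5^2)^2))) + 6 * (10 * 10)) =120/15553 = 0.01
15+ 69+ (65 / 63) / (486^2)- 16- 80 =-178564111/14880348 = -12.00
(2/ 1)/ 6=1/3 = 0.33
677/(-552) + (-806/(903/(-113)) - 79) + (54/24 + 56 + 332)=68269385/166152 = 410.89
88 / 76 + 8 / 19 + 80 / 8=220/19 = 11.58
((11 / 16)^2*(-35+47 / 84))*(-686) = 17152597/1536 = 11167.06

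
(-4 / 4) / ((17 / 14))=-14/17 = -0.82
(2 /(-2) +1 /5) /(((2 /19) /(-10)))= 76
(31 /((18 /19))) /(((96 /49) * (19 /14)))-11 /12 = 9841/864 = 11.39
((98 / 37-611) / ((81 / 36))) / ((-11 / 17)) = 170068/407 = 417.86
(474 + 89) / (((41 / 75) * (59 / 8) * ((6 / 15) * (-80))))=-42225/9676 = -4.36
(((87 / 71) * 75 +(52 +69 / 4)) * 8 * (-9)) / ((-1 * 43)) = 823806/3053 = 269.83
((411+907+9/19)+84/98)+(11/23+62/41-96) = 153678570/125419 = 1225.32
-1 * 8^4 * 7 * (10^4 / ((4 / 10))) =-716800000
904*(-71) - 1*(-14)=-64170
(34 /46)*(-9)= -153/23 = -6.65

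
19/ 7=2.71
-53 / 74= -0.72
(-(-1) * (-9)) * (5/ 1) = -45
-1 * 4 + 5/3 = -7/3 = -2.33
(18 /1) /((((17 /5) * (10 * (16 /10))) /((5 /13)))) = 225/1768 = 0.13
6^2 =36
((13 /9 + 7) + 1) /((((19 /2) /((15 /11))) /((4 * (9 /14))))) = 5100/1463 = 3.49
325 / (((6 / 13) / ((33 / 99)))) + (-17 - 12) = 3703/18 = 205.72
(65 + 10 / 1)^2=5625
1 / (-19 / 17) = -17/19 = -0.89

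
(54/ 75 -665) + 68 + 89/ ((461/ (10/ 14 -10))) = -48249514/80675 = -598.07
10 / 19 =0.53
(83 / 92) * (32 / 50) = 332/575 = 0.58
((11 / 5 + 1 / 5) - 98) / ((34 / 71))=-16969/85 = -199.64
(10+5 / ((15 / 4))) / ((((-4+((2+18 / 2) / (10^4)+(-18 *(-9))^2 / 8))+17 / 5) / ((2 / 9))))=680000/885573297 = 0.00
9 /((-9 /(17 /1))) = -17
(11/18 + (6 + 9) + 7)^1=407/18 = 22.61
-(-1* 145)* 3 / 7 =435/7 = 62.14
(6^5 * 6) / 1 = 46656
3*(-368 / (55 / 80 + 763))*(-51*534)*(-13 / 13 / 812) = -40088448/826819 = -48.49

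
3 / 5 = 0.60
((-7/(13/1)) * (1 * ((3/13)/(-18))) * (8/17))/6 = 14/25857 = 0.00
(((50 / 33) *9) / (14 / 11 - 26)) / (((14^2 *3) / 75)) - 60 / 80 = -21867/26656 = -0.82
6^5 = 7776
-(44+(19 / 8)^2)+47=-2.64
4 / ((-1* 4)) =-1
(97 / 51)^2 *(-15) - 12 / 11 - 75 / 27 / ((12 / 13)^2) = -241483643/4119984 = -58.61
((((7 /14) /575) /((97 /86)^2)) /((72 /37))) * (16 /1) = 273652/48691575 = 0.01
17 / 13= 1.31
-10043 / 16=-627.69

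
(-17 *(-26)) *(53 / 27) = 867.63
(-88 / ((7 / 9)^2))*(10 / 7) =-71280/343 = -207.81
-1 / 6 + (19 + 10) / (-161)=-335/966 = -0.35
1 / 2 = 0.50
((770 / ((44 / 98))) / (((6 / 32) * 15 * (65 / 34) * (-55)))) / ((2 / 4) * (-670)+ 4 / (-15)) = 186592/10787205 = 0.02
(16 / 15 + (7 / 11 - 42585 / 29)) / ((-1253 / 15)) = 17.56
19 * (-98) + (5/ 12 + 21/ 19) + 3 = -423505/228 = -1857.48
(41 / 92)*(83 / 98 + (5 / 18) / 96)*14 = 2950237/556416 = 5.30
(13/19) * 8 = 104/19 = 5.47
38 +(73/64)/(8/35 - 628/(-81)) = 38.14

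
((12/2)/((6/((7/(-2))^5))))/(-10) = 16807/320 = 52.52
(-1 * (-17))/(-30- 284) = -17/314 = -0.05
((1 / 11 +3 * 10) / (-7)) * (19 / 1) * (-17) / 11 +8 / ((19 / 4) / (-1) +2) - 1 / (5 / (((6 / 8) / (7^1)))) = 2088617/16940 = 123.29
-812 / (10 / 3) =-1218/5 = -243.60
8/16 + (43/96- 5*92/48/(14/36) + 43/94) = -733933/31584 = -23.24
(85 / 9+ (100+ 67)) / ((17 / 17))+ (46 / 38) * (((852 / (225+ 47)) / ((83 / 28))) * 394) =164175670/241281 = 680.43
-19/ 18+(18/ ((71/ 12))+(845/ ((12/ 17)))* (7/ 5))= 4288721/2556 = 1677.90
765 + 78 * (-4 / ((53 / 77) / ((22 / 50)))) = 565.56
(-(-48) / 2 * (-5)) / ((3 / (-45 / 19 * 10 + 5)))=14200/19 = 747.37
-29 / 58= -1/2 = -0.50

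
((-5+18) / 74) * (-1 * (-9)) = 117/74 = 1.58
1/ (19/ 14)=14/19 = 0.74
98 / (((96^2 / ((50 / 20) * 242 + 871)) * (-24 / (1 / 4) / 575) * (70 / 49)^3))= -15849001/491520 = -32.24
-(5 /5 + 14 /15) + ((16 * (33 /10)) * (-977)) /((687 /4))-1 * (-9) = -1007438/3435 = -293.29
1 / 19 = 0.05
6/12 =1/2 = 0.50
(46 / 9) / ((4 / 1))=23/18 = 1.28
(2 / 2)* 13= 13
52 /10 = 26/5 = 5.20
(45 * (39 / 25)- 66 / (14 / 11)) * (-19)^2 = 231762/35 = 6621.77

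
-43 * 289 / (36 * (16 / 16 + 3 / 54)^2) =-111843/361 = -309.81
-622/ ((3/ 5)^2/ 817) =-12704350/9 = -1411594.44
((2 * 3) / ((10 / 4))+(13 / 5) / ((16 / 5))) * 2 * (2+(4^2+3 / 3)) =4883/40 = 122.08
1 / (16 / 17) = 1.06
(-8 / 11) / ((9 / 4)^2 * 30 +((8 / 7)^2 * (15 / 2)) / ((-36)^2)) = -84672/17682775 = 0.00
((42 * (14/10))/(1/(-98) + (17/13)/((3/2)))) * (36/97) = 40452048/1597105 = 25.33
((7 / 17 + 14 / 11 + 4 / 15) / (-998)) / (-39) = 421/8398170 = 0.00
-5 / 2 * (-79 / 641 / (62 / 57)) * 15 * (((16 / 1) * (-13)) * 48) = -842961600/19871 = -42421.70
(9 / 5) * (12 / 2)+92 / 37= 2458/185 = 13.29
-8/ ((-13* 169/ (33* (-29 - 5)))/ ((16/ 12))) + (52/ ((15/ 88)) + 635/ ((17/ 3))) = 230636459/560235 = 411.68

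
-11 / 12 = -0.92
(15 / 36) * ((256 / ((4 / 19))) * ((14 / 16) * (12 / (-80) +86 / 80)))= 4921/12 = 410.08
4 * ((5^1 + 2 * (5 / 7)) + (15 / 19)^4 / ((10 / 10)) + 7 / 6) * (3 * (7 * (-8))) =-699178384/130321 = -5365.05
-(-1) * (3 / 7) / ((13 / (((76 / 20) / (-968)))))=-57/440440 = 0.00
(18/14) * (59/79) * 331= 175761/553 = 317.83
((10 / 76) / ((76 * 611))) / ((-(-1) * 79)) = 5/139400872 = 0.00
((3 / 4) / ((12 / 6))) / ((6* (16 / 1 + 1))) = 1/272 = 0.00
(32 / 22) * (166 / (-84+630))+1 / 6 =1219/2002 = 0.61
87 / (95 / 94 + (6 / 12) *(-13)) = -1363/86 = -15.85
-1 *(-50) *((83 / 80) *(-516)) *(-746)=19968555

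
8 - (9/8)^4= 26207/4096 = 6.40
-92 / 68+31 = 504/17 = 29.65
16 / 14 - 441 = -3079/7 = -439.86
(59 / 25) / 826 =1/350 = 0.00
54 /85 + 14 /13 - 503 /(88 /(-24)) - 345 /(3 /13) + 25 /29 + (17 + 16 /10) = -94232058/70499 = -1336.64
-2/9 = -0.22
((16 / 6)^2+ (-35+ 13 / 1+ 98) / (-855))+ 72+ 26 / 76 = 135713/1710 = 79.36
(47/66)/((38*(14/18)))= 0.02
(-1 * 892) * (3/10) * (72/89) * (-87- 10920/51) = 493143984/7565 = 65187.57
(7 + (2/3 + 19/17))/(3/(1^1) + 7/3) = 28/17 = 1.65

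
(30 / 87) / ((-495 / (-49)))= 98/2871 = 0.03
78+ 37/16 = 1285/16 = 80.31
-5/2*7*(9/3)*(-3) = 315/2 = 157.50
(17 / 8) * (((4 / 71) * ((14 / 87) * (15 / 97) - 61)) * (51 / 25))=-148710441/9986150 = -14.89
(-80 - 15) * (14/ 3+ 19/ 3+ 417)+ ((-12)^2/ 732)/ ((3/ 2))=-2480252/61 = -40659.87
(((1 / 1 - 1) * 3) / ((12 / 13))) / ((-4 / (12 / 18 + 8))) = 0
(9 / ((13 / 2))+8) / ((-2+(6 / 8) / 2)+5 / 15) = -2928/403 = -7.27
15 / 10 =3/2 = 1.50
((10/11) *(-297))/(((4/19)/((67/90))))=-3819/4 = -954.75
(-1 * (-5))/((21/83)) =415/21 = 19.76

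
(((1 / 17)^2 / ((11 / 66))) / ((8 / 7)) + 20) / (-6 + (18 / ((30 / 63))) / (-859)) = -99390595/30008604 = -3.31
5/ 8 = 0.62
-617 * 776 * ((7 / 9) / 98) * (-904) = 216413984/63 = 3435142.60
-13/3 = -4.33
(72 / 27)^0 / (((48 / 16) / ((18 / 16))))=3/8 = 0.38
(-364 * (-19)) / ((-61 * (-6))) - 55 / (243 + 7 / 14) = 1663916/89121 = 18.67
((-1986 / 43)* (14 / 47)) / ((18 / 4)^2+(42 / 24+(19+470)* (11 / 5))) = -139020/11093269 = -0.01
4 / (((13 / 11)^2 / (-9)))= -4356/169 = -25.78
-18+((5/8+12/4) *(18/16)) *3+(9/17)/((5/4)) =-29061/5440 = -5.34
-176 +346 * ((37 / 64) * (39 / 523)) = -2695897/16736 = -161.08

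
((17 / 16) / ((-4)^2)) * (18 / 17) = 9/128 = 0.07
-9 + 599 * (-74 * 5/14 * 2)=-221693/7 = -31670.43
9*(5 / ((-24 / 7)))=-105/8 = -13.12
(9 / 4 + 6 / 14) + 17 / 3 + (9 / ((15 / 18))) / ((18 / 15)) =1457/84 = 17.35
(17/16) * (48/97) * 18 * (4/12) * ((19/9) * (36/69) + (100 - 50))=359652/2231 = 161.21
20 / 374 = 10/187 = 0.05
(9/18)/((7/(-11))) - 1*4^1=-67/14 = -4.79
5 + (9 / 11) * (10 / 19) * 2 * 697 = 605.29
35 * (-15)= -525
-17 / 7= -2.43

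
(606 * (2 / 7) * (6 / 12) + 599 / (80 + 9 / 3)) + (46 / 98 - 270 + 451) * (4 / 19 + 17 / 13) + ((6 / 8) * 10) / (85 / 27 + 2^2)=581394817/1569862 = 370.35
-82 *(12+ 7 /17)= -17302/17 = -1017.76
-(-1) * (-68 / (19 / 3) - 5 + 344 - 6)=6123/19 = 322.26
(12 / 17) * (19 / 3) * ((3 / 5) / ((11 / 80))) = 3648/187 = 19.51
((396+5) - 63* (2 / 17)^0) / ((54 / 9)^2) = 169/18 = 9.39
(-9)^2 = 81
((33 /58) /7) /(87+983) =33/434420 = 0.00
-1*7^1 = -7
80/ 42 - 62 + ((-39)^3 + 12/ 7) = -1246925/21 = -59377.38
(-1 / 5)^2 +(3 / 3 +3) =4.04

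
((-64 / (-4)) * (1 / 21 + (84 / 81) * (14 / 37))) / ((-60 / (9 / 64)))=-3077/186480 = -0.02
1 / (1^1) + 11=12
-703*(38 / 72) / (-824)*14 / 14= 13357/29664 = 0.45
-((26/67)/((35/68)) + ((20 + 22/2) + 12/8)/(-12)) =109993/56280 = 1.95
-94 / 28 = -47/14 = -3.36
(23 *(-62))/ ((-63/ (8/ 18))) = 10.06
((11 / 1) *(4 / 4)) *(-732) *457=-3679764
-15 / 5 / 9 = -1/3 = -0.33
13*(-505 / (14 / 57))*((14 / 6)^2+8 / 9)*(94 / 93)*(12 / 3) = -445553420/651 = -684413.86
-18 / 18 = -1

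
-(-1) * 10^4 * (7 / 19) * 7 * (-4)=-1960000/19 = -103157.89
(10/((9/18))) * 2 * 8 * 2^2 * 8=10240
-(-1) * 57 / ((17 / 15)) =855/17 = 50.29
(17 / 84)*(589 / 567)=10013/47628 = 0.21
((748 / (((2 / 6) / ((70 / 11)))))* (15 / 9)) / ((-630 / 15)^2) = 850/63 = 13.49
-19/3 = -6.33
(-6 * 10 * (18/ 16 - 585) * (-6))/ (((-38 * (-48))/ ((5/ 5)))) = -70065/608 = -115.24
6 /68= 0.09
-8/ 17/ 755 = -8/12835 = 0.00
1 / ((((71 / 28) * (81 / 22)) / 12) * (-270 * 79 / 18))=-2464/2271645 = 0.00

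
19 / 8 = 2.38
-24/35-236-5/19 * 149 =-183471/665 = -275.90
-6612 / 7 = -944.57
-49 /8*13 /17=-637/136 = -4.68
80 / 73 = 1.10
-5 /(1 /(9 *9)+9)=-81/146 = -0.55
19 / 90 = 0.21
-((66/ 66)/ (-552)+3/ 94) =-781/25944 = -0.03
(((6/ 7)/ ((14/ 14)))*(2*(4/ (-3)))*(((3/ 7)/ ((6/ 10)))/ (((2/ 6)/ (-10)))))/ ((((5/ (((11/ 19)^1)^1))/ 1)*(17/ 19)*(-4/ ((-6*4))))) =31680/833 = 38.03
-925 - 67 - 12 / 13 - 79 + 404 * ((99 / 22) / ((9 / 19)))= 2766.08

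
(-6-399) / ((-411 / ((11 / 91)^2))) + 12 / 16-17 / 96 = 63965495/108911712 = 0.59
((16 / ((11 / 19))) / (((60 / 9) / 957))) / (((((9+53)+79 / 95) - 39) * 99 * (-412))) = -10469/2565112 = 0.00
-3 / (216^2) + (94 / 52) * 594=1073.77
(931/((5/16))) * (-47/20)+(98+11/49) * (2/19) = -162710418/23275 = -6990.78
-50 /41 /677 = -50/27757 = 0.00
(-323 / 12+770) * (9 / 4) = 26751/16 = 1671.94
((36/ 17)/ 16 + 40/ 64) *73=7519/136 = 55.29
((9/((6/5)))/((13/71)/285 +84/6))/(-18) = -33725/1133212 = -0.03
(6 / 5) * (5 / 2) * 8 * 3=72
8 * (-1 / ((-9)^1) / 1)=8/9 = 0.89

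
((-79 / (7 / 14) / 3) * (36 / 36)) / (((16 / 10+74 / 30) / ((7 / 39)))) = -5530/2379 = -2.32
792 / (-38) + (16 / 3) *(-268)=-82660/57 = -1450.18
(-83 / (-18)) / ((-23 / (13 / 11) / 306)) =-18343/253 = -72.50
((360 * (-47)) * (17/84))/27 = -126.83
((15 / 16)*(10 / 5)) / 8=15/64 = 0.23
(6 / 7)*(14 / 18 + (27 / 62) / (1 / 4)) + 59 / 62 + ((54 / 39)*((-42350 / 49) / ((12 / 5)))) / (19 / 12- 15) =109755743/2725086 = 40.28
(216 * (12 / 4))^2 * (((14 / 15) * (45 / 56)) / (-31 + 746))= 314928/715 = 440.46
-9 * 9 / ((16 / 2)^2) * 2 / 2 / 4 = -81/256 = -0.32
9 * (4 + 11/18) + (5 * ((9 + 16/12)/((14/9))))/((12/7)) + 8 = 551/8 = 68.88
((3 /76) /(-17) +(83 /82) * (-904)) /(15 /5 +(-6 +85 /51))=145412385/211888 = 686.27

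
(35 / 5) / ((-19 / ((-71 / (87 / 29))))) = 497/57 = 8.72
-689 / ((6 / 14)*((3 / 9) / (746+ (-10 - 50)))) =-3308578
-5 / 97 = -0.05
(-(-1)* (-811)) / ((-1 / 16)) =12976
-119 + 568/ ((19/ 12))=4555/19 = 239.74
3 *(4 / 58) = 6/29 = 0.21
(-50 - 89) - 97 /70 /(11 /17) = -108679/770 = -141.14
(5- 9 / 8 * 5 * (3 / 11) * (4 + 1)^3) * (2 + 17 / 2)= -1960.99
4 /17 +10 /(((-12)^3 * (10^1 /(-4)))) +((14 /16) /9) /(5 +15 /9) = 18521/73440 = 0.25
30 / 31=0.97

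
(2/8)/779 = 1/3116 = 0.00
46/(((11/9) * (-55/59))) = -24426/605 = -40.37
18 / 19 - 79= -1483/19 = -78.05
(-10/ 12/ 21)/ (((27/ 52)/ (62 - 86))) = 1040/567 = 1.83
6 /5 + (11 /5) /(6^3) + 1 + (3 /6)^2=2657/1080 = 2.46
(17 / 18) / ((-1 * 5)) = -17/90 = -0.19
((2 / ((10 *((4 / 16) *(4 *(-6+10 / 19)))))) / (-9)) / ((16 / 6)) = 19/12480 = 0.00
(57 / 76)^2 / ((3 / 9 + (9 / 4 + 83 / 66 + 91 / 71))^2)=5489649/256096009 = 0.02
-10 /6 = -5/3 = -1.67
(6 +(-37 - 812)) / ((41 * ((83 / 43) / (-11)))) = 398739/3403 = 117.17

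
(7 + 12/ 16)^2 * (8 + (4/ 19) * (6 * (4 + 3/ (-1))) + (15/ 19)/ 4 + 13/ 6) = 2547611/3648 = 698.36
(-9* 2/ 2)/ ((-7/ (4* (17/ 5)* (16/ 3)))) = 3264/35 = 93.26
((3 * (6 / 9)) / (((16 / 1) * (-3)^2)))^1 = 1/72 = 0.01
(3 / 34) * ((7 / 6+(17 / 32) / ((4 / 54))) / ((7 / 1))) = 0.11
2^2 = 4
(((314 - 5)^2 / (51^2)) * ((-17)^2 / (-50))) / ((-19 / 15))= 31827/190 = 167.51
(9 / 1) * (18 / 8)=81/4 = 20.25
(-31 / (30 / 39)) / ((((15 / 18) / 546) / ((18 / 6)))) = -1980342/25 = -79213.68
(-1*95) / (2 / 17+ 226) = -1615/3844 = -0.42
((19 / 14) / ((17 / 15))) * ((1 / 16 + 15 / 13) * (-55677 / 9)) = -446065565/49504 = -9010.70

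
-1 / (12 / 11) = -11/12 = -0.92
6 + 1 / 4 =25/4 = 6.25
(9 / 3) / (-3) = -1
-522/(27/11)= -638/3 = -212.67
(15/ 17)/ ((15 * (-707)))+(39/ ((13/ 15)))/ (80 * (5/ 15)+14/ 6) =540826/348551 = 1.55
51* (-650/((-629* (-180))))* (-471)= 10205/74 = 137.91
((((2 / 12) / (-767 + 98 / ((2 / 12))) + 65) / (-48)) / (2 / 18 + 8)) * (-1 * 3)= 209427/418144 = 0.50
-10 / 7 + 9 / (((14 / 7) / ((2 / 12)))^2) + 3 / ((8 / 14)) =435/112 = 3.88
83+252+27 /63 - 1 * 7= 328.43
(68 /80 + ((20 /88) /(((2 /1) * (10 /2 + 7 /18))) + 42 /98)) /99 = 194143/14788620 = 0.01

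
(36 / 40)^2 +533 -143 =390.81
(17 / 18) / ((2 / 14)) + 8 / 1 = 14.61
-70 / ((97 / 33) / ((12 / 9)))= -31.75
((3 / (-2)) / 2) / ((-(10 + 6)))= 3/64 = 0.05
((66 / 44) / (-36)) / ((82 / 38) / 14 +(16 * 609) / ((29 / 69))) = -133/74003820 = 0.00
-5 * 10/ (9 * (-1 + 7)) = -25/27 = -0.93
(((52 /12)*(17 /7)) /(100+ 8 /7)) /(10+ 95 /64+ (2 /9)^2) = 31824/3527669 = 0.01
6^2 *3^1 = 108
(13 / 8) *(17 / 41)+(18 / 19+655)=656.62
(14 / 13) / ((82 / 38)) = 266/533 = 0.50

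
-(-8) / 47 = 8/47 = 0.17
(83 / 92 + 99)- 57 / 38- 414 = -29035/92 = -315.60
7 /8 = 0.88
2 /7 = 0.29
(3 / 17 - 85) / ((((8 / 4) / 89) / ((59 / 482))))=-462.04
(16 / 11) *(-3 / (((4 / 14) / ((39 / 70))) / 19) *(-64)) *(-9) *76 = -389256192/55 = -7077385.31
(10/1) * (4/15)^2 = 32/45 = 0.71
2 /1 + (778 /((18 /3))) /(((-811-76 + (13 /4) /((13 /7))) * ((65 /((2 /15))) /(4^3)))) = 20515682/10357425 = 1.98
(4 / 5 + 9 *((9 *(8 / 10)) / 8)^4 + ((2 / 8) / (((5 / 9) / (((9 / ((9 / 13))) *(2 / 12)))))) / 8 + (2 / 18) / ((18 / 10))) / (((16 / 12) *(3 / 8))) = 22318751/1620000 = 13.78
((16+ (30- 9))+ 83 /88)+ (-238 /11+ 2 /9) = 13091/792 = 16.53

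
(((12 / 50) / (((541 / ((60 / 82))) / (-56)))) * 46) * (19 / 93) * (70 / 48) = -171304/687611 = -0.25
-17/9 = -1.89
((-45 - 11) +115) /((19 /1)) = 59/19 = 3.11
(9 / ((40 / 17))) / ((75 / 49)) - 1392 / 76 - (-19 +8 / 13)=634253/247000 = 2.57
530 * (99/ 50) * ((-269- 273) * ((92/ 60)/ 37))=-21803034/925 = -23570.85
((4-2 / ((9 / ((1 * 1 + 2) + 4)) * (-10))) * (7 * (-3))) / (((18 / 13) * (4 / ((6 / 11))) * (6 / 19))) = -29393/1080 = -27.22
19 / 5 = 3.80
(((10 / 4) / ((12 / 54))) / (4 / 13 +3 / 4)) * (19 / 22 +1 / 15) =11973/1210 = 9.90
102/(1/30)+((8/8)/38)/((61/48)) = 3546564/1159 = 3060.02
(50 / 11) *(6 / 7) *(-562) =-168600/77 = -2189.61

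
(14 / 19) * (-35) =-490/19 = -25.79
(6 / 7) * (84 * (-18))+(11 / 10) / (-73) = -946091/730 = -1296.02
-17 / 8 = -2.12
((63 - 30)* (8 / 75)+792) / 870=9944/10875 = 0.91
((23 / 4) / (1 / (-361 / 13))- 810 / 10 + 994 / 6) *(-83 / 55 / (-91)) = -971183/780780 = -1.24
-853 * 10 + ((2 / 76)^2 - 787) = -13453747/1444 = -9317.00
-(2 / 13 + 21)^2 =-75625/169 = -447.49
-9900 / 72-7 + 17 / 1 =-255/2 = -127.50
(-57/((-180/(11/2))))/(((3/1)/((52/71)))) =2717/6390 = 0.43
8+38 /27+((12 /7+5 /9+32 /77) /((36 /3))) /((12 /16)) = 60535/6237 = 9.71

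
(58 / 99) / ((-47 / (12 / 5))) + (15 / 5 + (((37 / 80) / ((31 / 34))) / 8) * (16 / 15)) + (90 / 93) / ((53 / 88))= 4.64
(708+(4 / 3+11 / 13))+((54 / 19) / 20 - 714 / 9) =1558541/2470 = 630.99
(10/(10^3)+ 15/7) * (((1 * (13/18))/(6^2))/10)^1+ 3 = 13627591/4536000 = 3.00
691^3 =329939371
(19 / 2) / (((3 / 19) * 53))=361/318 = 1.14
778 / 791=0.98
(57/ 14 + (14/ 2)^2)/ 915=743/12810 = 0.06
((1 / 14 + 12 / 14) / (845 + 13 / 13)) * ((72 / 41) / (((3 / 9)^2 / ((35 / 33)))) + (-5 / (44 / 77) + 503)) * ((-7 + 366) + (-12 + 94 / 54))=427438999/2185218 = 195.60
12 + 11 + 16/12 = 73/3 = 24.33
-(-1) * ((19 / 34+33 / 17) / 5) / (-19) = -1/38 = -0.03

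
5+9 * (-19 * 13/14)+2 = -151.79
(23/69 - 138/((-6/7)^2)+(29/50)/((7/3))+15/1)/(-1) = 30144/175 = 172.25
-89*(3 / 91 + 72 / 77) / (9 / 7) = -28747/429 = -67.01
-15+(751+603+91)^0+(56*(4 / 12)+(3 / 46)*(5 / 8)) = 5197/1104 = 4.71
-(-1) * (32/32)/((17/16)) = 16/17 = 0.94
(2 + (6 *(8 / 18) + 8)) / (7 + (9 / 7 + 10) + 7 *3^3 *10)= 133/20037 = 0.01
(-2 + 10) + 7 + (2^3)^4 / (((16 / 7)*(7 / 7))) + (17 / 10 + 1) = 18097/10 = 1809.70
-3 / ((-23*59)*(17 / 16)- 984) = 48/38813 = 0.00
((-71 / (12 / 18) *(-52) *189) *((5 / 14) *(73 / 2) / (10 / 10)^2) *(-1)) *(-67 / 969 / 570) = 40629537/24548 = 1655.11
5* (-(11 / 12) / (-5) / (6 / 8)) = 11/9 = 1.22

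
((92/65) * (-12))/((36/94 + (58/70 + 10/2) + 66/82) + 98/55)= -163810416/84855875 = -1.93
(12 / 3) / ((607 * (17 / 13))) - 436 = -4499032/10319 = -435.99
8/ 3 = 2.67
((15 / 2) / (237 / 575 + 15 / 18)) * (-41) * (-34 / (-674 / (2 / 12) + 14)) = -2.08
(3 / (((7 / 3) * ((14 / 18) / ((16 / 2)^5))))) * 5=13271040/49 = 270837.55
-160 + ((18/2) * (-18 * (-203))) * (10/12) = 27245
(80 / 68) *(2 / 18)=20/153 = 0.13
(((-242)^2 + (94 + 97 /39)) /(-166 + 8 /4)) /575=-55799/89700 = -0.62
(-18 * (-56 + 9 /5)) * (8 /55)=39024/275 = 141.91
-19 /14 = -1.36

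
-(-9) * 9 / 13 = 81/13 = 6.23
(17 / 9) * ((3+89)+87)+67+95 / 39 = 47683/117 = 407.55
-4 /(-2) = 2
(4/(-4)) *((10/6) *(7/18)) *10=-175/27 = -6.48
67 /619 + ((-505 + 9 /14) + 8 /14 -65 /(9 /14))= -47169881/77994 = -604.79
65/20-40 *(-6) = 243.25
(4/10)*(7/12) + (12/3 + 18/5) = 7.83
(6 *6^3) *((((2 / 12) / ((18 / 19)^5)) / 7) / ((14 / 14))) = 2476099/61236 = 40.44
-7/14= -0.50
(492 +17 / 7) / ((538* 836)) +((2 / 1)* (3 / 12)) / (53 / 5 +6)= 8158203/261315208 = 0.03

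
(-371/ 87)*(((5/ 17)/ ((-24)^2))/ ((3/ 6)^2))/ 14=-265/425952 = 0.00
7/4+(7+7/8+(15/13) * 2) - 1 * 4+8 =15.93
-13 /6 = -2.17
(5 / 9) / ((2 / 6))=5/3 = 1.67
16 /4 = 4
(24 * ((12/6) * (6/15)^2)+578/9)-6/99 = 71.84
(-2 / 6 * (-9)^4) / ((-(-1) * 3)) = -729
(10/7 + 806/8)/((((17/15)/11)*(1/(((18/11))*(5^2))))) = 9655875/238 = 40570.90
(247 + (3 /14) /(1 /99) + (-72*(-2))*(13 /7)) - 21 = 514.64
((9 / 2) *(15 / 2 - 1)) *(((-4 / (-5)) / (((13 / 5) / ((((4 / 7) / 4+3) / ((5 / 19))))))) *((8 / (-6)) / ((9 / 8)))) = -13376/105 = -127.39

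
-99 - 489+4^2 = -572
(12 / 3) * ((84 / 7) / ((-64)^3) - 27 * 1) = -1769475/16384 = -108.00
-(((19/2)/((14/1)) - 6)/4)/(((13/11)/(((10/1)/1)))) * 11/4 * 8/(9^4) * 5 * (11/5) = 991595/2388204 = 0.42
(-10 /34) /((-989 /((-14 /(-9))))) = 70/151317 = 0.00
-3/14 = -0.21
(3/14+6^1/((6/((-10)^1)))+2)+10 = 31/14 = 2.21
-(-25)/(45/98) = 490/9 = 54.44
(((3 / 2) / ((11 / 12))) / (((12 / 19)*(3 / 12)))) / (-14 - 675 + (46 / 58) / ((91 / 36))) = -300846/19991873 = -0.02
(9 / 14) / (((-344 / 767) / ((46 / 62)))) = -158769/149296 = -1.06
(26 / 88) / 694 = 13/30536 = 0.00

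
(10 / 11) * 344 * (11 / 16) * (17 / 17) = 215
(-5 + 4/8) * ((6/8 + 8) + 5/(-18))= -305/8 = -38.12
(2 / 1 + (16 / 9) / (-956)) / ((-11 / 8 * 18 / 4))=-68768/212949 = -0.32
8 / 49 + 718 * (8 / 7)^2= 45960/49 = 937.96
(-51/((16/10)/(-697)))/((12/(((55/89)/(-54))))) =-3258475/153792 = -21.19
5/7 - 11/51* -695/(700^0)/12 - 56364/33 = -7260497/4284 = -1694.79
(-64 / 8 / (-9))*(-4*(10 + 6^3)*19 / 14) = -68704/63 = -1090.54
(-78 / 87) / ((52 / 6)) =-3/29 = -0.10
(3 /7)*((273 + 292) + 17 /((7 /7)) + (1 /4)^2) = 27939/112 = 249.46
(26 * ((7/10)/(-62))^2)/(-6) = -637/1153200 = 0.00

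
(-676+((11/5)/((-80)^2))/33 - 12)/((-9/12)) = 66047999/72000 = 917.33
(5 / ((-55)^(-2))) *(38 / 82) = 287375/41 = 7009.15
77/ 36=2.14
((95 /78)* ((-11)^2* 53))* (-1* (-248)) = 75545140/39 = 1937054.87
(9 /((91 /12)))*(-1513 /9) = -18156/91 = -199.52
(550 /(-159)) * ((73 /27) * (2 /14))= -40150/30051 = -1.34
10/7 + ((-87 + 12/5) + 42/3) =-2421/35 = -69.17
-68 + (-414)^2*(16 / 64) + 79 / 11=470670/11 = 42788.18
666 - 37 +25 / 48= 30217/48 = 629.52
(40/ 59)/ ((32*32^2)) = 5/241664 = 0.00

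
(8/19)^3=512/6859 = 0.07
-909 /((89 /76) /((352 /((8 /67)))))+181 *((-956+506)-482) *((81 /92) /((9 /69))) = -305001351/89 = -3426981.47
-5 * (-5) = 25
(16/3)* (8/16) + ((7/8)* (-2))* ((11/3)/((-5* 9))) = 1517/540 = 2.81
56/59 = 0.95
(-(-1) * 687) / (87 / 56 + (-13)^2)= 38472/9551 = 4.03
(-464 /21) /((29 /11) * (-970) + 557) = 5104/462063 = 0.01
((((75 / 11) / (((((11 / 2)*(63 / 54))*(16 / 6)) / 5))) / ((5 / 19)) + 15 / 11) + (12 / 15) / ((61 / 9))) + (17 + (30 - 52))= 2093809/516670 = 4.05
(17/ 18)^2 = 289/324 = 0.89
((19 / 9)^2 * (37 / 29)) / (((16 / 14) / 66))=1028489/3132 = 328.38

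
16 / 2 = 8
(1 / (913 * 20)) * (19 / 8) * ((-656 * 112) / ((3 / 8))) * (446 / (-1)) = 155650432/13695 = 11365.49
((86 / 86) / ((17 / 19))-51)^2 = 719104/289 = 2488.25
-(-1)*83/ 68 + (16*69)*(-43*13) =-41965165/68 = -617134.78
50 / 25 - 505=-503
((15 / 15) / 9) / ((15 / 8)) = 8/135 = 0.06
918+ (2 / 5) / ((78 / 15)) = 918.08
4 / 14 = 0.29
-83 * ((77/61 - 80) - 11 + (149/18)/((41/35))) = 308900851/45018 = 6861.72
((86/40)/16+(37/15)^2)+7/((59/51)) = 10424309/849600 = 12.27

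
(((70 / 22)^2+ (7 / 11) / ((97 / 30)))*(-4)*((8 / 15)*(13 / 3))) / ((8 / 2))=-2519608/105633 = -23.85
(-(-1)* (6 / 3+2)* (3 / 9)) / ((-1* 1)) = -4/3 = -1.33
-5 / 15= -1/3 = -0.33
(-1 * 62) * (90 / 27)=-206.67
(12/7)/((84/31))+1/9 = 328/441 = 0.74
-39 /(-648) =0.06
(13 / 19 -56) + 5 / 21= -21976/399 = -55.08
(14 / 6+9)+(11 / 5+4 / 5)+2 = 16.33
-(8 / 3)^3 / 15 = -512/405 = -1.26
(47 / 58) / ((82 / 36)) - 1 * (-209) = 248924/1189 = 209.36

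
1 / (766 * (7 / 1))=1/5362 = 0.00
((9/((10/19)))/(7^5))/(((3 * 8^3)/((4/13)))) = 57/279668480 = 0.00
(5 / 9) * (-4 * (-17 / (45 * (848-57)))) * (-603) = -4556/7119 = -0.64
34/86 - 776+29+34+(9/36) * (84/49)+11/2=-425419/602 = -706.68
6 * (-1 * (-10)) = 60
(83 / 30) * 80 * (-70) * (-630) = 9760800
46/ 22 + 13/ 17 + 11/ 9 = 4.08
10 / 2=5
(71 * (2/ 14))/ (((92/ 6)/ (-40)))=-4260/161 = -26.46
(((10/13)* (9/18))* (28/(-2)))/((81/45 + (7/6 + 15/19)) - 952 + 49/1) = 39900/6663397 = 0.01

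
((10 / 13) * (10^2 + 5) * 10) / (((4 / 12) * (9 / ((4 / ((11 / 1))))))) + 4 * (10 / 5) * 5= 137.90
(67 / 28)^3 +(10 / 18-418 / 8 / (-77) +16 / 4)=3740963/197568 = 18.94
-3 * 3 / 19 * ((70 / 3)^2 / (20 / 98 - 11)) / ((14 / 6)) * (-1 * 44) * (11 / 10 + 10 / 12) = -8753360/10051 = -870.89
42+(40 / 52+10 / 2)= 621/13 = 47.77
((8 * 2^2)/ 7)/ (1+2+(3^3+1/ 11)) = 352/2317 = 0.15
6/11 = 0.55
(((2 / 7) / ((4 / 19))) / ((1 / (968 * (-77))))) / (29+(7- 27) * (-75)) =-9196/139 = -66.16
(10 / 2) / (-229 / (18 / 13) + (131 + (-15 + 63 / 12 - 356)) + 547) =180/5287 = 0.03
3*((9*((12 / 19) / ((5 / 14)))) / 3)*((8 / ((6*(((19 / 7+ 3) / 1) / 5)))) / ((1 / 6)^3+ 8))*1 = 54432/23465 = 2.32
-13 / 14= -0.93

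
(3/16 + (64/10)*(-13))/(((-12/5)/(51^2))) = 5757747/64 = 89964.80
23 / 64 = 0.36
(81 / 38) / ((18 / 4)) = 9/19 = 0.47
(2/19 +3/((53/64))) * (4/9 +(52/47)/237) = 56340032/33650919 = 1.67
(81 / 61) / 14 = 81/854 = 0.09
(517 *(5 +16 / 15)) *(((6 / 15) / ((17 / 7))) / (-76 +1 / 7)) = -4610606/677025 = -6.81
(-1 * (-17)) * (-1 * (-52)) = 884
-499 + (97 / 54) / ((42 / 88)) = -495.24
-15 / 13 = -1.15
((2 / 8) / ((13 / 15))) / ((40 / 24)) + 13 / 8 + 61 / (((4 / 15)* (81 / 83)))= 663239/2808 = 236.20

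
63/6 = 21/2 = 10.50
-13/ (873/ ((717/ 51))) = -3107/14841 = -0.21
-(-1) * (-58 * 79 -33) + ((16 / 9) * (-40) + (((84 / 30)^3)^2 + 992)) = -451718551/140625 = -3212.22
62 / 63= 0.98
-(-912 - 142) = 1054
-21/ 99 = -7/33 = -0.21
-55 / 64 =-0.86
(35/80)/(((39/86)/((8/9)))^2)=207088/123201 = 1.68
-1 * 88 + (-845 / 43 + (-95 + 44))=-158.65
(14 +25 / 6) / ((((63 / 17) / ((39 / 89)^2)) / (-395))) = -123697015/332682 = -371.82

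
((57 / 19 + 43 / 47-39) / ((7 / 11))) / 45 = -18139/14805 = -1.23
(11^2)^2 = 14641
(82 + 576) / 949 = 0.69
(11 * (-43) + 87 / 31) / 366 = -1.28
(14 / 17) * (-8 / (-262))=0.03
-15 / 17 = -0.88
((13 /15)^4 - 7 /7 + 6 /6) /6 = 0.09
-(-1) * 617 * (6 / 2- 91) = -54296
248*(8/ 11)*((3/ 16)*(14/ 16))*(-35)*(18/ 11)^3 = -4538.01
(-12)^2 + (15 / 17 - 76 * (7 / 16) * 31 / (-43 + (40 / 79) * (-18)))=46097873/279956 = 164.66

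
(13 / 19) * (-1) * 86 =-58.84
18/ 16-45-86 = -1039/8 = -129.88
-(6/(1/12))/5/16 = -9/10 = -0.90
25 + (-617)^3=-234885088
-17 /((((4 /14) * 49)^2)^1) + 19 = 3707/196 = 18.91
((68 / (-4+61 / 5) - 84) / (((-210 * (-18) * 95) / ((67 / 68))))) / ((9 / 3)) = -12998/187719525 = 0.00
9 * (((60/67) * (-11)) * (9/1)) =-53460/67 = -797.91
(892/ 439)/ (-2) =-446/439 = -1.02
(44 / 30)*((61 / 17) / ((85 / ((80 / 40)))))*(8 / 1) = 21472/21675 = 0.99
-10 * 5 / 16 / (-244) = 25/1952 = 0.01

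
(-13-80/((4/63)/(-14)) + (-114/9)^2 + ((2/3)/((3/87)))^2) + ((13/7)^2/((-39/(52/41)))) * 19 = 328334527/18081 = 18159.09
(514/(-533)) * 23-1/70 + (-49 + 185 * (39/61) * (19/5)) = 378.26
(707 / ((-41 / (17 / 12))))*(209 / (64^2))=-2511971/2015232 = -1.25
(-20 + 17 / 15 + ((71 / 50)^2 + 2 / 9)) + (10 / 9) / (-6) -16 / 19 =-22642967/1282500 = -17.66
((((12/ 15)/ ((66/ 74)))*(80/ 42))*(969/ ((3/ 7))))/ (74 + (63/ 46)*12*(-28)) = -10.00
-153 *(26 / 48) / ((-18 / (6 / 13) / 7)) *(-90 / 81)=-595/36 = -16.53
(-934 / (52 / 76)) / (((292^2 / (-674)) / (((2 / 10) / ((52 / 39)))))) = 8970603/5542160 = 1.62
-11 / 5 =-2.20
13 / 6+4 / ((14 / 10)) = 211/42 = 5.02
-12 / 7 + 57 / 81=-191/189 = -1.01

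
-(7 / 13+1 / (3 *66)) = -1399/2574 = -0.54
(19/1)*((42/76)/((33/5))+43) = 18009/22 = 818.59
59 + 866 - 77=848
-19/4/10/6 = -19/240 = -0.08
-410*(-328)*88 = 11834240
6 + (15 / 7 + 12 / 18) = 185/21 = 8.81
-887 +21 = -866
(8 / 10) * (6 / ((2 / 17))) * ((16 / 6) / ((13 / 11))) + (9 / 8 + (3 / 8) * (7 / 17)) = 93.34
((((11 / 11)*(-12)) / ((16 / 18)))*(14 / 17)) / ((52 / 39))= -567/68 = -8.34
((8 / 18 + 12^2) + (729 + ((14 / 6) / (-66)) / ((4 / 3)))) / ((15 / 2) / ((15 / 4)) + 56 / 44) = 691747/2592 = 266.88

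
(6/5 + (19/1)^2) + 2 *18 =1991/5 = 398.20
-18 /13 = -1.38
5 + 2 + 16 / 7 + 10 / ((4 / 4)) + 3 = 156/7 = 22.29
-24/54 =-4/9 = -0.44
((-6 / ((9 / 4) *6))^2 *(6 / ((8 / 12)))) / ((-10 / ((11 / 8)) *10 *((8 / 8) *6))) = -11/2700 = 0.00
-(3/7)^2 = -9/49 = -0.18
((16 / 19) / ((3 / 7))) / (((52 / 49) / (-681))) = -311444/247 = -1260.91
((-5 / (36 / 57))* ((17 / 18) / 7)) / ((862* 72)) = -1615/93840768 = 0.00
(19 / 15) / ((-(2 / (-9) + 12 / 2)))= -0.22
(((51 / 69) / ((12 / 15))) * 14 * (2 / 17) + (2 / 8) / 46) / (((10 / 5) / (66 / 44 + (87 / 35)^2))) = 5286453/901600 = 5.86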